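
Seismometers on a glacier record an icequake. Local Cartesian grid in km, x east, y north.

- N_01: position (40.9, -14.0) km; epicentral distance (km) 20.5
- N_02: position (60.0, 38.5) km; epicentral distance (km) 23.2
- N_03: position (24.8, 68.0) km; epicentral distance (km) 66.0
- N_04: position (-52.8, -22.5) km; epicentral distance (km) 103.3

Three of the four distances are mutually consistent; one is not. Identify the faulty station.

N_02

Solve using three stations at a time. Using N_01, N_03, N_04 (subtract circle equations pairwise → linear system) gives (x, y) ≈ (46.6, 5.7).
Distances from that point to each station vs reported:
  N_01: calculated 20.5 vs reported 20.5 → residual 0.0 km
  N_02: calculated 35.4 vs reported 23.2 → residual 12.2 km
  N_03: calculated 66.0 vs reported 66.0 → residual 0.0 km
  N_04: calculated 103.3 vs reported 103.3 → residual 0.0 km
N_01, N_03, N_04 are mutually consistent (residuals ≈ 0); N_02 is off by 12.2 km.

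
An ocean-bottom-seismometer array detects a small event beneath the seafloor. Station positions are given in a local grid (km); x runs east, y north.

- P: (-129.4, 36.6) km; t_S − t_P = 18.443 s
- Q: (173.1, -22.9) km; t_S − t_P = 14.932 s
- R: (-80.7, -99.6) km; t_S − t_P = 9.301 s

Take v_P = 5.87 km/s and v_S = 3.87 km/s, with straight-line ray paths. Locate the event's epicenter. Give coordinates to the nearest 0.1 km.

(24.8, -105.2)

Distance from S−P lag: d = Δt · v_P v_S / (v_P − v_S) = Δt · (5.87·3.87)/(5.87−3.87) ≈ 11.3585·Δt.
So d_P = 209.48, d_Q = 169.60, d_R = 105.64 km.
Circle about each station: (x + 129.4)² + (y − 36.6)² = 209.48²; (x − 173.1)² + (y + 22.9)² = 169.60²; (x + 80.7)² + (y + 99.6)² = 105.64².
Subtracting pairs of circle equations eliminates x²+y² and gives linear equations (the radical axes):
605.0 x − 119.0 y = 27521.81
97.4 x − 272.4 y = 31070.79
Solving the 2×2 system: x ≈ 24.8, y ≈ -105.2 km.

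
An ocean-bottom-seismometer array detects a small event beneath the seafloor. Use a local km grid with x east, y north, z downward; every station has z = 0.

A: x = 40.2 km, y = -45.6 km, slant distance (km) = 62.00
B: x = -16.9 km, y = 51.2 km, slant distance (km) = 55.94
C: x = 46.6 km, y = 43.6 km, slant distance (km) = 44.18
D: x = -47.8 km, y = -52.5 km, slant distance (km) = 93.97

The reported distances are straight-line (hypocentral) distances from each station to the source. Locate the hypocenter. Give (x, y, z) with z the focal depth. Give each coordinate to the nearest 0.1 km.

x ≈ 19.8 km, y ≈ 11.3 km, depth ≈ 13.8 km

Each station gives a sphere (x−x_i)² + (y−y_i)² + z² = d_i² (stations at z=0).
Subtracting the A sphere from B and C: z² cancels, leaving linear equations in x and y:
-114.2 x + 193.6 y = -73.63
12.8 x + 178.4 y = 2269.25
Solving: x ≈ 19.800, y ≈ 11.299 km (keep extra digits for the depth step; rounded: 19.8, 11.3).
Then from the A sphere: z² = 62.00² − (x − 40.2)² − (y + 45.6)² with x = 19.800, y = 11.299, so z ≈ 13.797 ≈ 13.8 km.
Check against D (with the unrounded solution): distance 93.97 ≈ 93.97 km. ✓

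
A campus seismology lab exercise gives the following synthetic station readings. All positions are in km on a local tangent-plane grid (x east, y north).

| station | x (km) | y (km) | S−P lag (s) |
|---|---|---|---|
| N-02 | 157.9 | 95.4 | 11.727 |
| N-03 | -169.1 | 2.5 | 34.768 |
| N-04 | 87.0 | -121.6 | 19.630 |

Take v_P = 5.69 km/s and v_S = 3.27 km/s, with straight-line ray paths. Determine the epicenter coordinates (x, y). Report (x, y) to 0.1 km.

96.9 km east, 29.0 km north

Distance from S−P lag: d = Δt · v_P v_S / (v_P − v_S) = Δt · (5.69·3.27)/(5.69−3.27) ≈ 7.6886·Δt.
So d_N-02 = 90.16, d_N-03 = 267.32, d_N-04 = 150.93 km.
Circle about each station: (x − 157.9)² + (y − 95.4)² = 90.16²; (x + 169.1)² + (y − 2.5)² = 267.32²; (x − 87.0)² + (y + 121.6)² = 150.93².
Subtracting the N-02 equation from the N-03 and N-04 equations removes the quadratic terms:
-654.0 x − 185.8 y = -68763.67
-141.8 x − 434.0 y = -26329.05
Solving the 2×2 system: x ≈ 96.9, y ≈ 29.0 km.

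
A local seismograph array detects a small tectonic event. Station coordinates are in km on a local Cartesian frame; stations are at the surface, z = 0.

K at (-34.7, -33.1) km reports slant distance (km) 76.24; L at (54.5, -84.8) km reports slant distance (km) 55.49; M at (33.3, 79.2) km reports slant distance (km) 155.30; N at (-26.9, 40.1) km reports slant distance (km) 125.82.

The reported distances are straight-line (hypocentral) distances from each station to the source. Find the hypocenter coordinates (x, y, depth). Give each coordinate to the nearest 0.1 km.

x ≈ 18.7 km, y ≈ -70.2 km, depth ≈ 39.8 km

Each station gives a sphere (x−x_i)² + (y−y_i)² + z² = d_i² (stations at z=0).
Subtracting the K sphere from L and M: z² cancels, leaving linear equations in x and y:
178.4 x − 103.4 y = 10594.99
136.0 x + 224.6 y = -13223.72
Solving: x ≈ 18.701, y ≈ -70.201 km (keep extra digits for the depth step; rounded: 18.7, -70.2).
Then from the K sphere: z² = 76.24² − (x + 34.7)² − (y + 33.1)² with x = 18.701, y = -70.201, so z ≈ 39.804 ≈ 39.8 km.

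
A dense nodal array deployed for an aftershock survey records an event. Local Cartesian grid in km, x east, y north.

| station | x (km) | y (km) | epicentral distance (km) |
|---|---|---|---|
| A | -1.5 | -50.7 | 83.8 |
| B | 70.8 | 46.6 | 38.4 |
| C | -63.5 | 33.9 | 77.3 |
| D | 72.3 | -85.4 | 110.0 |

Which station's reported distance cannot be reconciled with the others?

Solve using three stations at a time. Using A, B, D (subtract circle equations pairwise → linear system) gives (x, y) ≈ (42.6, 20.5).
Distances from that point to each station vs reported:
  A: calculated 83.8 vs reported 83.8 → residual 0.0 km
  B: calculated 38.4 vs reported 38.4 → residual 0.0 km
  C: calculated 107.0 vs reported 77.3 → residual 29.7 km
  D: calculated 110.0 vs reported 110.0 → residual 0.0 km
A, B, D are mutually consistent (residuals ≈ 0); C is off by 29.7 km.

C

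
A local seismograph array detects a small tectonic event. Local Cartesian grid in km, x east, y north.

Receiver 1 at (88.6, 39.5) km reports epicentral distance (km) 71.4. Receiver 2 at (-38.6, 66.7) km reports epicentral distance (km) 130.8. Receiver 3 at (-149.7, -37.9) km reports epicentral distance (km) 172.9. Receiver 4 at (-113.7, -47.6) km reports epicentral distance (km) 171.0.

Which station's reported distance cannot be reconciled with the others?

Solve using three stations at a time. Using Receiver 1, Receiver 2, Receiver 4 (subtract circle equations pairwise → linear system) gives (x, y) ≈ (55.7, -24.0).
Distances from that point to each station vs reported:
  Receiver 1: calculated 71.5 vs reported 71.4 → residual 0.1 km
  Receiver 2: calculated 130.9 vs reported 130.8 → residual 0.1 km
  Receiver 3: calculated 205.9 vs reported 172.9 → residual 33.0 km
  Receiver 4: calculated 171.1 vs reported 171.0 → residual 0.1 km
Receiver 1, Receiver 2, Receiver 4 are mutually consistent (residuals ≈ 0); Receiver 3 is off by 33.0 km.

Receiver 3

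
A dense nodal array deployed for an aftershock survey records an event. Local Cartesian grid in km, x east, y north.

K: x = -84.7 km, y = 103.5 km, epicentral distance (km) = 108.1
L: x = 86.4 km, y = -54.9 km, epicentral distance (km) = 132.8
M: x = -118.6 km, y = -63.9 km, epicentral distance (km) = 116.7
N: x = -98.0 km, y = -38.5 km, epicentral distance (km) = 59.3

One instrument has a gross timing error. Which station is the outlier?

Solve using three stations at a time. Using K, L, M (subtract circle equations pairwise → linear system) gives (x, y) ≈ (-29.0, 10.9).
Distances from that point to each station vs reported:
  K: calculated 108.1 vs reported 108.1 → residual 0.0 km
  L: calculated 132.8 vs reported 132.8 → residual 0.0 km
  M: calculated 116.7 vs reported 116.7 → residual 0.0 km
  N: calculated 84.9 vs reported 59.3 → residual 25.6 km
K, L, M are mutually consistent (residuals ≈ 0); N is off by 25.6 km.

N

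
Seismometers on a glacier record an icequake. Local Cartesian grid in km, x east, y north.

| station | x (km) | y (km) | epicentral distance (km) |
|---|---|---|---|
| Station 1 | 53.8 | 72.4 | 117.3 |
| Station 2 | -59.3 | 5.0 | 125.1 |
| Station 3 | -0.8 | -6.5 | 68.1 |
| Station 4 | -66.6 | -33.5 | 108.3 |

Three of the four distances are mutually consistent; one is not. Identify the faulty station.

Solve using three stations at a time. Using Station 1, Station 2, Station 3 (subtract circle equations pairwise → linear system) gives (x, y) ≈ (55.4, -44.9).
Distances from that point to each station vs reported:
  Station 1: calculated 117.3 vs reported 117.3 → residual 0.0 km
  Station 2: calculated 125.1 vs reported 125.1 → residual 0.0 km
  Station 3: calculated 68.0 vs reported 68.1 → residual 0.1 km
  Station 4: calculated 122.5 vs reported 108.3 → residual 14.2 km
Station 1, Station 2, Station 3 are mutually consistent (residuals ≈ 0); Station 4 is off by 14.2 km.

Station 4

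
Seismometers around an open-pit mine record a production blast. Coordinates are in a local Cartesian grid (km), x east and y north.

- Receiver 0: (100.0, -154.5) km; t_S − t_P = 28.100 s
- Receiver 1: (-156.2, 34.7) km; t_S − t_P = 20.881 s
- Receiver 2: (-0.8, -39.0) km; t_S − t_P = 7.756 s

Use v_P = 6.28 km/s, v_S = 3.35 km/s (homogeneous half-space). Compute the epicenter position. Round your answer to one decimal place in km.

x ≈ -7.4 km, y ≈ 16.3 km

Distance from S−P lag: d = Δt · v_P v_S / (v_P − v_S) = Δt · (6.28·3.35)/(6.28−3.35) ≈ 7.1802·Δt.
So d_Receiver 0 = 201.76, d_Receiver 1 = 149.93, d_Receiver 2 = 55.69 km.
Circle about each station: (x − 100.0)² + (y + 154.5)² = 201.76²; (x + 156.2)² + (y − 34.7)² = 149.93²; (x + 0.8)² + (y + 39.0)² = 55.69².
Subtracting the Receiver 0 equation from the Receiver 1 and Receiver 2 equations removes the quadratic terms:
-512.4 x + 378.4 y = 9960.37
-201.6 x + 231.0 y = 5257.11
Solving the 2×2 system: x ≈ -7.4, y ≈ 16.3 km.
Check against Receiver 0 (with the unrounded x, y): √((x − 100.0)²+(y + 154.5)²) = 201.76 ≈ 201.76 km. ✓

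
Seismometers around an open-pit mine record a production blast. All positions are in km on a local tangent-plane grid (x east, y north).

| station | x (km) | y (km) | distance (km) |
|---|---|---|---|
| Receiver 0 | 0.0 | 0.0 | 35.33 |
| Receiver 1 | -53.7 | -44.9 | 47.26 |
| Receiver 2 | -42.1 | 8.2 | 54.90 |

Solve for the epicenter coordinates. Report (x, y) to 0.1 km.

x ≈ -7.6 km, y ≈ -34.5 km

Circle about each station: x² + y² = 35.33²; (x + 53.7)² + (y + 44.9)² = 47.26²; (x + 42.1)² + (y − 8.2)² = 54.90².
Subtracting the Receiver 0 equation from the Receiver 1 and Receiver 2 equations removes the quadratic terms:
-107.4 x − 89.8 y = 3914.40
-84.2 x + 16.4 y = 73.85
Solving the 2×2 system: x ≈ -7.6, y ≈ -34.5 km.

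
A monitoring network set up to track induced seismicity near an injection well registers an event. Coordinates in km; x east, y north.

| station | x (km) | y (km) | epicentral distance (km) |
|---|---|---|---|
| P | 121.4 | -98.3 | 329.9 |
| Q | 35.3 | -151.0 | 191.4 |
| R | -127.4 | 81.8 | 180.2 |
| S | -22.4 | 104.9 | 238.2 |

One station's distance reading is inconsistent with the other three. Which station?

P

Solve using three stations at a time. Using Q, R, S (subtract circle equations pairwise → linear system) gives (x, y) ≈ (-148.5, -97.3).
Distances from that point to each station vs reported:
  P: calculated 269.9 vs reported 329.9 → residual 60.0 km
  Q: calculated 191.5 vs reported 191.4 → residual 0.1 km
  R: calculated 180.3 vs reported 180.2 → residual 0.1 km
  S: calculated 238.3 vs reported 238.2 → residual 0.1 km
Q, R, S are mutually consistent (residuals ≈ 0); P is off by 60.0 km.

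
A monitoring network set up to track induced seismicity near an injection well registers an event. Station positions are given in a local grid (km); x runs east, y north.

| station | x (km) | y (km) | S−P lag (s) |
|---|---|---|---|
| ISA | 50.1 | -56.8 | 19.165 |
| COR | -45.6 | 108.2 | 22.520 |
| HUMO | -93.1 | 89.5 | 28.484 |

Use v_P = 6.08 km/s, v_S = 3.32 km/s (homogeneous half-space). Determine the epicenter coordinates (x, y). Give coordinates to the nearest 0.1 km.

(114.1, 67.9)

Distance from S−P lag: d = Δt · v_P v_S / (v_P − v_S) = Δt · (6.08·3.32)/(6.08−3.32) ≈ 7.3136·Δt.
So d_ISA = 140.17, d_COR = 164.70, d_HUMO = 208.32 km.
Circle about each station: (x − 50.1)² + (y + 56.8)² = 140.17²; (x + 45.6)² + (y − 108.2)² = 164.70²; (x + 93.1)² + (y − 89.5)² = 208.32².
Subtracting the ISA equation from the COR and HUMO equations removes the quadratic terms:
-191.4 x + 330.0 y = 571.89
-286.4 x + 292.6 y = -12807.98
Solving the 2×2 system: x ≈ 114.1, y ≈ 67.9 km.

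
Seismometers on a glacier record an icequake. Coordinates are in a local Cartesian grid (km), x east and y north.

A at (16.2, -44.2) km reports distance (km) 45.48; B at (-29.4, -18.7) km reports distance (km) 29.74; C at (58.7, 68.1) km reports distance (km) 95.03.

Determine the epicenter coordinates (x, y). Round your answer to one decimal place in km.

(-3.9, -3.4)

Circle about each station: (x − 16.2)² + (y + 44.2)² = 45.48²; (x + 29.4)² + (y + 18.7)² = 29.74²; (x − 58.7)² + (y − 68.1)² = 95.03².
Subtracting pairs of circle equations eliminates x²+y² and gives linear equations (the radical axes):
-91.2 x + 51.0 y = 181.93
85.0 x + 224.6 y = -1095.05
Solving the 2×2 system: x ≈ -3.9, y ≈ -3.4 km.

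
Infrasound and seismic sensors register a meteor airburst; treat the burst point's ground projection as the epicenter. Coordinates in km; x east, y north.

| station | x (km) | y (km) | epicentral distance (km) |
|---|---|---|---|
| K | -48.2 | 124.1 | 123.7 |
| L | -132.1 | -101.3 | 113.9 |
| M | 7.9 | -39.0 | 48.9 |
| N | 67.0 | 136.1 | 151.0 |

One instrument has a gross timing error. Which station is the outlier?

L

Solve using three stations at a time. Using K, M, N (subtract circle equations pairwise → linear system) gives (x, y) ≈ (-10.3, 6.4).
Distances from that point to each station vs reported:
  K: calculated 123.7 vs reported 123.7 → residual 0.0 km
  L: calculated 162.6 vs reported 113.9 → residual 48.7 km
  M: calculated 48.9 vs reported 48.9 → residual 0.0 km
  N: calculated 151.0 vs reported 151.0 → residual 0.0 km
K, M, N are mutually consistent (residuals ≈ 0); L is off by 48.7 km.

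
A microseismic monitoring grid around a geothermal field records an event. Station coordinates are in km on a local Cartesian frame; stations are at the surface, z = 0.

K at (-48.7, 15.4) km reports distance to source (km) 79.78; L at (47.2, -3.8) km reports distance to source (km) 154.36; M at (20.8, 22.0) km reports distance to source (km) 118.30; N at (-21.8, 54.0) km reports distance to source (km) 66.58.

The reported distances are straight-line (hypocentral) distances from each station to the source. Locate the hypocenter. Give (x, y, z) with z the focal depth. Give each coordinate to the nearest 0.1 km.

Each station gives a sphere (x−x_i)² + (y−y_i)² + z² = d_i² (stations at z=0).
Subtracting the K sphere from L and M: z² cancels, leaving linear equations in x and y:
191.8 x − 38.4 y = -17828.73
139.0 x + 13.2 y = -9322.25
Solving: x ≈ -75.395, y ≈ 87.705 km (keep extra digits for the depth step; rounded: -75.4, 87.7).
Then from the K sphere: z² = 79.78² − (x + 48.7)² − (y − 15.4)² with x = -75.395, y = 87.705, so z ≈ 20.596 ≈ 20.6 km.

x ≈ -75.4 km, y ≈ 87.7 km, depth ≈ 20.6 km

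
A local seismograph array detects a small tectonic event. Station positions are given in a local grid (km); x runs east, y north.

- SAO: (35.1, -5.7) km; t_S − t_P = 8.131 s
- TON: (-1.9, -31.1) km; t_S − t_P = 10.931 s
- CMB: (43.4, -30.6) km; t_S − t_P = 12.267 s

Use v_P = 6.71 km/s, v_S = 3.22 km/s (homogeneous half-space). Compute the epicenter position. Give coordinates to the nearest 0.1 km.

Distance from S−P lag: d = Δt · v_P v_S / (v_P − v_S) = Δt · (6.71·3.22)/(6.71−3.22) ≈ 6.1909·Δt.
So d_SAO = 50.34, d_TON = 67.67, d_CMB = 75.94 km.
Circle about each station: (x − 35.1)² + (y + 5.7)² = 50.34²; (x + 1.9)² + (y + 31.1)² = 67.67²; (x − 43.4)² + (y + 30.6)² = 75.94².
Subtracting pairs of circle equations eliminates x²+y² and gives linear equations (the radical axes):
-74.0 x − 50.8 y = -2338.79
16.6 x − 49.8 y = -1677.35
Solving the 2×2 system: x ≈ 6.9, y ≈ 36.0 km.

x ≈ 6.9 km, y ≈ 36.0 km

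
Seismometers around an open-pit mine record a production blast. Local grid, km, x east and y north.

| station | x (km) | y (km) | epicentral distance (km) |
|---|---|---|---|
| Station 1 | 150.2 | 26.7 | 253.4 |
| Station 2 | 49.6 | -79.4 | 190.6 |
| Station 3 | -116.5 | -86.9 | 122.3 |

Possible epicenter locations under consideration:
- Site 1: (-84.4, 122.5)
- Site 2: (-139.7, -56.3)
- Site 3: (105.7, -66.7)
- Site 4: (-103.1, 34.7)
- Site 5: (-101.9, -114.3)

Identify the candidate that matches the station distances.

Site 4

For each candidate, compare |candidate − station| to the reported distance:
Site 1: residuals Station 1 0.0, Station 2 51.7, Station 3 89.5 → max 89.5 km
Site 2: residuals Station 1 48.1, Station 2 0.1, Station 3 83.9 → max 83.9 km
Site 3: residuals Station 1 149.9, Station 2 133.1, Station 3 100.8 → max 149.9 km
Site 4: residuals Station 1 0.0, Station 2 0.0, Station 3 0.0 → max 0.0 km
Site 5: residuals Station 1 35.5, Station 2 35.1, Station 3 91.3 → max 91.3 km
Only Site 4 has all residuals ≈ 0.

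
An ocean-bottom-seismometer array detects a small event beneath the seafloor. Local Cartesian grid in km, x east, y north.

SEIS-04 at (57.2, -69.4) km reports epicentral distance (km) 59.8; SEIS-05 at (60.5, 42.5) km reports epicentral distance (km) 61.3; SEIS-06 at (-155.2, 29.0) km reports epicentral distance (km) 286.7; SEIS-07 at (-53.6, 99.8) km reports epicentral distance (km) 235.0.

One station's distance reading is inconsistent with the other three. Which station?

Solve using three stations at a time. Using SEIS-04, SEIS-06, SEIS-07 (subtract circle equations pairwise → linear system) gives (x, y) ≈ (116.6, -62.3).
Distances from that point to each station vs reported:
  SEIS-04: calculated 59.8 vs reported 59.8 → residual 0.0 km
  SEIS-05: calculated 118.8 vs reported 61.3 → residual 57.5 km
  SEIS-06: calculated 286.7 vs reported 286.7 → residual 0.0 km
  SEIS-07: calculated 235.0 vs reported 235.0 → residual 0.0 km
SEIS-04, SEIS-06, SEIS-07 are mutually consistent (residuals ≈ 0); SEIS-05 is off by 57.5 km.

SEIS-05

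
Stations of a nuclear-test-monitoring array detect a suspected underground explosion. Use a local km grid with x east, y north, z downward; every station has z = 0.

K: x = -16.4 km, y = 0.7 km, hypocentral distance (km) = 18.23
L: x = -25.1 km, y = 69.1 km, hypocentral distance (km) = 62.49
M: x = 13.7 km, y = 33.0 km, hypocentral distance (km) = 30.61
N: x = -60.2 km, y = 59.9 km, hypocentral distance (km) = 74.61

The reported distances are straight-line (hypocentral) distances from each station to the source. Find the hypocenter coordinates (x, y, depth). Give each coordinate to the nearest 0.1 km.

Each station gives a sphere (x−x_i)² + (y−y_i)² + z² = d_i² (stations at z=0).
Subtracting the K sphere from L and M: z² cancels, leaving linear equations in x and y:
-17.4 x + 136.8 y = 1562.70
60.2 x + 64.6 y = 402.60
Solving: x ≈ -4.901, y ≈ 10.800 km (keep extra digits for the depth step; rounded: -4.9, 10.8).
Then from the K sphere: z² = 18.23² − (x + 16.4)² − (y − 0.7)² with x = -4.901, y = 10.800, so z ≈ 9.904 ≈ 9.9 km.

(-4.9, 10.8, 9.9)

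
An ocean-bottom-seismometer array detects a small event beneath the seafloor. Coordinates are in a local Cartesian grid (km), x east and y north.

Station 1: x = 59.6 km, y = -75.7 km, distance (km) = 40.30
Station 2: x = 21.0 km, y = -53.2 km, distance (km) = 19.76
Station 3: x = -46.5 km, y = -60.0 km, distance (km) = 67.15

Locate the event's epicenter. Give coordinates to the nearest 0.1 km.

x ≈ 19.4 km, y ≈ -72.9 km

Circle about each station: (x − 59.6)² + (y + 75.7)² = 40.30²; (x − 21.0)² + (y + 53.2)² = 19.76²; (x + 46.5)² + (y + 60.0)² = 67.15².
Subtracting the Station 1 equation from the Station 2 and Station 3 equations removes the quadratic terms:
-77.2 x + 45.0 y = -4777.78
-212.2 x + 31.4 y = -6405.43
Solving the 2×2 system: x ≈ 19.4, y ≈ -72.9 km.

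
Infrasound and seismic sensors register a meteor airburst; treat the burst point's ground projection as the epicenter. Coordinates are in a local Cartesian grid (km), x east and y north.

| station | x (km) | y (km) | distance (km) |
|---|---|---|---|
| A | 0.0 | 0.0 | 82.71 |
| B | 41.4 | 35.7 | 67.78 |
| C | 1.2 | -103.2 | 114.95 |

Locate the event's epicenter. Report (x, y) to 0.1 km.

Circle about each station: x² + y² = 82.71²; (x − 41.4)² + (y − 35.7)² = 67.78²; (x − 1.2)² + (y + 103.2)² = 114.95².
Subtracting pairs of circle equations eliminates x²+y² and gives linear equations (the radical axes):
82.8 x + 71.4 y = 5235.27
2.4 x − 206.4 y = 4279.12
Solving the 2×2 system: x ≈ 80.3, y ≈ -19.8 km.

(80.3, -19.8)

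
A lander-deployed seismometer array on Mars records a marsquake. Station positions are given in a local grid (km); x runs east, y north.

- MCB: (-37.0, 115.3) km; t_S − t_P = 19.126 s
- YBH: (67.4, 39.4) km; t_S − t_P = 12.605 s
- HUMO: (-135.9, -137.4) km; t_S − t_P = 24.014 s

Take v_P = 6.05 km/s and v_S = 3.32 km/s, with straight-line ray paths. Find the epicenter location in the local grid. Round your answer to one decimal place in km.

x ≈ -2.8 km, y ≈ -21.2 km

Distance from S−P lag: d = Δt · v_P v_S / (v_P − v_S) = Δt · (6.05·3.32)/(6.05−3.32) ≈ 7.3575·Δt.
So d_MCB = 140.72, d_YBH = 92.74, d_HUMO = 176.68 km.
Circle about each station: (x + 37.0)² + (y − 115.3)² = 140.72²; (x − 67.4)² + (y − 39.4)² = 92.74²; (x + 135.9)² + (y + 137.4)² = 176.68².
Subtracting the MCB equation from the YBH and HUMO equations removes the quadratic terms:
208.8 x − 151.8 y = 2633.44
-197.8 x − 505.4 y = 11270.78
Solving the 2×2 system: x ≈ -2.8, y ≈ -21.2 km.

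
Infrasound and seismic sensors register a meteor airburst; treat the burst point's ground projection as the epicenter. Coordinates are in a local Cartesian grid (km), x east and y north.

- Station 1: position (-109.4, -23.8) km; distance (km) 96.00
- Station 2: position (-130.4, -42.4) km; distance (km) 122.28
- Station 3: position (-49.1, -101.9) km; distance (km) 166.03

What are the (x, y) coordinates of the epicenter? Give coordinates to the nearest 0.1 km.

(-68.4, 63.0)

Circle about each station: (x + 109.4)² + (y + 23.8)² = 96.00²; (x + 130.4)² + (y + 42.4)² = 122.28²; (x + 49.1)² + (y + 101.9)² = 166.03².
Subtracting the Station 1 equation from the Station 2 and Station 3 equations removes the quadratic terms:
-42.0 x − 37.2 y = 530.72
120.6 x − 156.2 y = -18090.34
Solving the 2×2 system: x ≈ -68.4, y ≈ 63.0 km.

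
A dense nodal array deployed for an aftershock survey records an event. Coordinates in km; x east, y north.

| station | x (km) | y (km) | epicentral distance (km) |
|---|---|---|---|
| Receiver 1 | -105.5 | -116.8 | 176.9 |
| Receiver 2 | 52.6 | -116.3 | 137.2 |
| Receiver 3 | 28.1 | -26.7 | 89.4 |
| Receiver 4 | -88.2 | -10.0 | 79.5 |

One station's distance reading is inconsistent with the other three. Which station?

Solve using three stations at a time. Using Receiver 1, Receiver 3, Receiver 4 (subtract circle equations pairwise → linear system) gives (x, y) ≈ (-28.5, 42.4).
Distances from that point to each station vs reported:
  Receiver 1: calculated 176.9 vs reported 176.9 → residual 0.0 km
  Receiver 2: calculated 178.3 vs reported 137.2 → residual 41.1 km
  Receiver 3: calculated 89.4 vs reported 89.4 → residual 0.0 km
  Receiver 4: calculated 79.5 vs reported 79.5 → residual 0.0 km
Receiver 1, Receiver 3, Receiver 4 are mutually consistent (residuals ≈ 0); Receiver 2 is off by 41.1 km.

Receiver 2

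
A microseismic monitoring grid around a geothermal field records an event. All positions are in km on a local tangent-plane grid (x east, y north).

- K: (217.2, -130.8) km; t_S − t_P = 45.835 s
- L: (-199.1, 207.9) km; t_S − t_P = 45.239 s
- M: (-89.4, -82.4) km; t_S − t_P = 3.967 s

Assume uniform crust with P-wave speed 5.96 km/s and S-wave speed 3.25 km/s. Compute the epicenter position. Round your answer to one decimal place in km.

x ≈ -109.2 km, y ≈ -102.7 km

Distance from S−P lag: d = Δt · v_P v_S / (v_P − v_S) = Δt · (5.96·3.25)/(5.96−3.25) ≈ 7.1476·Δt.
So d_K = 327.61, d_L = 323.35, d_M = 28.35 km.
Circle about each station: (x − 217.2)² + (y + 130.8)² = 327.61²; (x + 199.1)² + (y − 207.9)² = 323.35²; (x + 89.4)² + (y + 82.4)² = 28.35².
Subtracting the K equation from the L and M equations removes the quadratic terms:
-832.6 x + 677.4 y = 21351.83
-613.2 x + 96.8 y = 57022.23
Solving the 2×2 system: x ≈ -109.2, y ≈ -102.7 km.
Check against K (with the unrounded x, y): √((x − 217.2)²+(y + 130.8)²) = 327.61 ≈ 327.61 km. ✓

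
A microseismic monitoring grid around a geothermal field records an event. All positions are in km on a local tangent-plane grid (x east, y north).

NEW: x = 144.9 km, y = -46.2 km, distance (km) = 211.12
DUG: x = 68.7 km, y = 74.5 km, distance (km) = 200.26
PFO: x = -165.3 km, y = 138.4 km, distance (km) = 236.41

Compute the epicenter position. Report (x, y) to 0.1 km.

Circle about each station: (x − 144.9)² + (y + 46.2)² = 211.12²; (x − 68.7)² + (y − 74.5)² = 200.26²; (x + 165.3)² + (y − 138.4)² = 236.41².
Subtracting the NEW equation from the DUG and PFO equations removes the quadratic terms:
-152.4 x + 241.4 y = -8392.92
-620.4 x + 369.2 y = 12030.17
Solving the 2×2 system: x ≈ -64.2, y ≈ -75.3 km.
Check against NEW (with the unrounded x, y): √((x − 144.9)²+(y + 46.2)²) = 211.12 ≈ 211.12 km. ✓

(-64.2, -75.3)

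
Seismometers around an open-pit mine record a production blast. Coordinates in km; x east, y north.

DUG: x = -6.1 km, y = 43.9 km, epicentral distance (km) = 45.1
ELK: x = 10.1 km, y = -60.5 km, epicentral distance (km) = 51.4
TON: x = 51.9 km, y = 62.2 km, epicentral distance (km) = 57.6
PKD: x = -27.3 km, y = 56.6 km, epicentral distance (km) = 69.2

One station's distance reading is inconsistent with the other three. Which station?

Solve using three stations at a time. Using DUG, TON, PKD (subtract circle equations pairwise → linear system) gives (x, y) ≈ (25.0, 11.4).
Distances from that point to each station vs reported:
  DUG: calculated 45.0 vs reported 45.1 → residual 0.1 km
  ELK: calculated 73.4 vs reported 51.4 → residual 22.0 km
  TON: calculated 57.5 vs reported 57.6 → residual 0.1 km
  PKD: calculated 69.1 vs reported 69.2 → residual 0.1 km
DUG, TON, PKD are mutually consistent (residuals ≈ 0); ELK is off by 22.0 km.

ELK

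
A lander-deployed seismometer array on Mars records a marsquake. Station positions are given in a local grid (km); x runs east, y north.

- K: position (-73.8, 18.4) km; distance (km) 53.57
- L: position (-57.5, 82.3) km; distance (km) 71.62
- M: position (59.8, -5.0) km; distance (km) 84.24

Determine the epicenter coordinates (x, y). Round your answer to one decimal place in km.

Circle about each station: (x + 73.8)² + (y − 18.4)² = 53.57²; (x + 57.5)² + (y − 82.3)² = 71.62²; (x − 59.8)² + (y + 5.0)² = 84.24².
Subtracting pairs of circle equations eliminates x²+y² and gives linear equations (the radical axes):
32.6 x + 127.8 y = 2034.86
267.2 x − 46.8 y = -6410.59
Solving the 2×2 system: x ≈ -20.3, y ≈ 21.1 km.

(-20.3, 21.1)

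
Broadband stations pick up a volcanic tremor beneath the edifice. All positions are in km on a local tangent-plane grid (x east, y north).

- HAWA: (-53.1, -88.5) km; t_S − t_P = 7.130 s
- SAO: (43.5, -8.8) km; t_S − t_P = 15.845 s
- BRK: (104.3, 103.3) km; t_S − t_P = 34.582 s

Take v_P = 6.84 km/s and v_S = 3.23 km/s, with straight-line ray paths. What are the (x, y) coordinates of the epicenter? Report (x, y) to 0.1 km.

Distance from S−P lag: d = Δt · v_P v_S / (v_P − v_S) = Δt · (6.84·3.23)/(6.84−3.23) ≈ 6.1200·Δt.
So d_HAWA = 43.64, d_SAO = 96.97, d_BRK = 211.64 km.
Circle about each station: (x + 53.1)² + (y + 88.5)² = 43.64²; (x − 43.5)² + (y + 8.8)² = 96.97²; (x − 104.3)² + (y − 103.3)² = 211.64².
Subtracting pairs of circle equations eliminates x²+y² and gives linear equations (the radical axes):
193.2 x + 159.4 y = -16180.90
314.8 x + 383.6 y = -31989.52
Solving the 2×2 system: x ≈ -46.3, y ≈ -45.4 km.

(-46.3, -45.4)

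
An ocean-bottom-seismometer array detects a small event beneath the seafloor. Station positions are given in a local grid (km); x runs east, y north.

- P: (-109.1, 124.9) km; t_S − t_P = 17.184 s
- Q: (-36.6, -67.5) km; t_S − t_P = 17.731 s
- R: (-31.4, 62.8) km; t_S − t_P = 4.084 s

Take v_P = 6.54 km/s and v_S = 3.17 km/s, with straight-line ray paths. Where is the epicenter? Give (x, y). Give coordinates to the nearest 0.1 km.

Distance from S−P lag: d = Δt · v_P v_S / (v_P − v_S) = Δt · (6.54·3.17)/(6.54−3.17) ≈ 6.1519·Δt.
So d_P = 105.71, d_Q = 109.08, d_R = 25.12 km.
Circle about each station: (x + 109.1)² + (y − 124.9)² = 105.71²; (x + 36.6)² + (y + 67.5)² = 109.08²; (x + 31.4)² + (y − 62.8)² = 25.12².
Subtracting the P equation from the Q and R equations removes the quadratic terms:
145.0 x − 384.8 y = -22330.85
155.4 x − 124.2 y = -12029.43
Solving the 2×2 system: x ≈ -44.4, y ≈ 41.3 km.
Check against P (with the unrounded x, y): √((x + 109.1)²+(y − 124.9)²) = 105.71 ≈ 105.71 km. ✓

(-44.4, 41.3)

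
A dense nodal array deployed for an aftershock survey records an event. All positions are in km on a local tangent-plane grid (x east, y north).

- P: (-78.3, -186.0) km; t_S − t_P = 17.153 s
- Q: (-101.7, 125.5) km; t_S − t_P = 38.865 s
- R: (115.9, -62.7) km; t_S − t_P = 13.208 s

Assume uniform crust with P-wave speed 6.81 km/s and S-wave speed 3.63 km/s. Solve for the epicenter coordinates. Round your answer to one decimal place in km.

x ≈ 46.1 km, y ≈ -138.0 km

Distance from S−P lag: d = Δt · v_P v_S / (v_P − v_S) = Δt · (6.81·3.63)/(6.81−3.63) ≈ 7.7737·Δt.
So d_P = 133.34, d_Q = 302.12, d_R = 102.67 km.
Circle about each station: (x + 78.3)² + (y + 186.0)² = 133.34²; (x + 101.7)² + (y − 125.5)² = 302.12²; (x − 115.9)² + (y + 62.7)² = 102.67².
Subtracting the P equation from the Q and R equations removes the quadratic terms:
-46.8 x + 623.0 y = -88130.69
388.4 x + 246.6 y = -16124.36
Solving the 2×2 system: x ≈ 46.1, y ≈ -138.0 km.
Check against P (with the unrounded x, y): √((x + 78.3)²+(y + 186.0)²) = 133.34 ≈ 133.34 km. ✓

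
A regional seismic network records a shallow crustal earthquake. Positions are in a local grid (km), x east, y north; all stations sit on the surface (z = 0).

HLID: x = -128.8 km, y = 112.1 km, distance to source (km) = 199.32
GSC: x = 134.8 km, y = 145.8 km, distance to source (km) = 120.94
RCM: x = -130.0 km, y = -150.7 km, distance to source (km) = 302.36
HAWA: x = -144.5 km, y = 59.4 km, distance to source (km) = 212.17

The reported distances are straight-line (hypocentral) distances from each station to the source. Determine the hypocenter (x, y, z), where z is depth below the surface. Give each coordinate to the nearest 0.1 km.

Each station gives a sphere (x−x_i)² + (y−y_i)² + z² = d_i² (stations at z=0).
Subtracting the HLID sphere from GSC and RCM: z² cancels, leaving linear equations in x and y:
527.2 x + 67.4 y = 35374.81
-2.4 x − 525.6 y = -41238.47
Solving: x ≈ 57.102, y ≈ 78.199 km (keep extra digits for the depth step; rounded: 57.1, 78.2).
Then from the HLID sphere: z² = 199.32² − (x + 128.8)² − (y − 112.1)² with x = 57.102, y = 78.199, so z ≈ 63.401 ≈ 63.4 km.

(57.1, 78.2, 63.4)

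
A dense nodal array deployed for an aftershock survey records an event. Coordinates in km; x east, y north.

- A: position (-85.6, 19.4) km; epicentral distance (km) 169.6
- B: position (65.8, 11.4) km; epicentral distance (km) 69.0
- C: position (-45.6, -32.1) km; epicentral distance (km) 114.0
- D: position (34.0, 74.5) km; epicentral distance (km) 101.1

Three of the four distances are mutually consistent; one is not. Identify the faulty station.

D

Solve using three stations at a time. Using A, B, C (subtract circle equations pairwise → linear system) gives (x, y) ≈ (65.5, -57.6).
Distances from that point to each station vs reported:
  A: calculated 169.6 vs reported 169.6 → residual 0.0 km
  B: calculated 69.0 vs reported 69.0 → residual 0.0 km
  C: calculated 114.0 vs reported 114.0 → residual 0.0 km
  D: calculated 135.8 vs reported 101.1 → residual 34.7 km
A, B, C are mutually consistent (residuals ≈ 0); D is off by 34.7 km.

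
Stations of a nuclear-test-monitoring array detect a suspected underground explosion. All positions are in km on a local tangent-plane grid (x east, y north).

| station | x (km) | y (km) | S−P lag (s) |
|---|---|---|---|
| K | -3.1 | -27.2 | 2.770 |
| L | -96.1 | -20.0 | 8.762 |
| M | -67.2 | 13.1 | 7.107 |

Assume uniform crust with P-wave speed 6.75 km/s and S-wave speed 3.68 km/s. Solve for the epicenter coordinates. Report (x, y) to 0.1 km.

(-25.5, -26.5)

Distance from S−P lag: d = Δt · v_P v_S / (v_P − v_S) = Δt · (6.75·3.68)/(6.75−3.68) ≈ 8.0912·Δt.
So d_K = 22.41, d_L = 70.90, d_M = 57.50 km.
Circle about each station: (x + 3.1)² + (y + 27.2)² = 22.41²; (x + 96.1)² + (y + 20.0)² = 70.90²; (x + 67.2)² + (y − 13.1)² = 57.50².
Subtracting the K equation from the L and M equations removes the quadratic terms:
-186.0 x + 14.4 y = 4361.16
-128.2 x + 80.6 y = 1133.96
Solving the 2×2 system: x ≈ -25.5, y ≈ -26.5 km.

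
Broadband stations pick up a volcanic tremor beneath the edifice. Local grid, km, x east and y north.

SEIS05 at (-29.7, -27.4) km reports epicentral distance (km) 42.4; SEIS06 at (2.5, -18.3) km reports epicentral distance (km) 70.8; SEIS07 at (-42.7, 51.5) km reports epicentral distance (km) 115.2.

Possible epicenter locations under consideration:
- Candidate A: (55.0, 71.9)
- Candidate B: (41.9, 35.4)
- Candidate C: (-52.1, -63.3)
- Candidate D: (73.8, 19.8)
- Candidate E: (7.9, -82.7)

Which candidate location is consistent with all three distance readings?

Candidate C

For each candidate, compare |candidate − station| to the reported distance:
Candidate A: residuals SEIS05 88.1, SEIS06 33.6, SEIS07 15.4 → max 88.1 km
Candidate B: residuals SEIS05 52.8, SEIS06 4.2, SEIS07 29.1 → max 52.8 km
Candidate C: residuals SEIS05 0.1, SEIS06 0.0, SEIS07 0.0 → max 0.1 km
Candidate D: residuals SEIS05 71.4, SEIS06 10.0, SEIS07 5.5 → max 71.4 km
Candidate E: residuals SEIS05 24.5, SEIS06 6.2, SEIS07 28.2 → max 28.2 km
Only Candidate C has all residuals ≈ 0.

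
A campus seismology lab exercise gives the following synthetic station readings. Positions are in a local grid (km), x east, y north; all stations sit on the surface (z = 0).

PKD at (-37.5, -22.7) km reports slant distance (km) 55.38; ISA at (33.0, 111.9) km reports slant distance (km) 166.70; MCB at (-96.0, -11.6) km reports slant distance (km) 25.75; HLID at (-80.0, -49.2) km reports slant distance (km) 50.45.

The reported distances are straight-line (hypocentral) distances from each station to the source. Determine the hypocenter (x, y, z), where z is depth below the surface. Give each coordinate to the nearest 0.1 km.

(-84.8, -4.0, 21.9)

Each station gives a sphere (x−x_i)² + (y−y_i)² + z² = d_i² (stations at z=0).
Subtracting the PKD sphere from ISA and MCB: z² cancels, leaving linear equations in x and y:
141.0 x + 269.2 y = -13032.88
-117.0 x + 22.2 y = 9832.90
Solving: x ≈ -84.800, y ≈ -3.997 km (keep extra digits for the depth step; rounded: -84.8, -4.0).
Then from the PKD sphere: z² = 55.38² − (x + 37.5)² − (y + 22.7)² with x = -84.800, y = -3.997, so z ≈ 21.906 ≈ 21.9 km.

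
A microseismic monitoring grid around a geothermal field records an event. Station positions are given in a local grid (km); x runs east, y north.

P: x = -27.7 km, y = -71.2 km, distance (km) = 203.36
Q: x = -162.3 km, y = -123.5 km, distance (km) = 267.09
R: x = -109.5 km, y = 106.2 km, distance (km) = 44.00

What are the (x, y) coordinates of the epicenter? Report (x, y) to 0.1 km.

Circle about each station: (x + 27.7)² + (y + 71.2)² = 203.36²; (x + 162.3)² + (y + 123.5)² = 267.09²; (x + 109.5)² + (y − 106.2)² = 44.00².
Subtracting pairs of circle equations eliminates x²+y² and gives linear equations (the radical axes):
-269.2 x − 104.6 y = 5775.03
-163.6 x + 354.8 y = 56851.25
Solving the 2×2 system: x ≈ -71.0, y ≈ 127.5 km.
Check against P (with the unrounded x, y): √((x + 27.7)²+(y + 71.2)²) = 203.36 ≈ 203.36 km. ✓

(-71.0, 127.5)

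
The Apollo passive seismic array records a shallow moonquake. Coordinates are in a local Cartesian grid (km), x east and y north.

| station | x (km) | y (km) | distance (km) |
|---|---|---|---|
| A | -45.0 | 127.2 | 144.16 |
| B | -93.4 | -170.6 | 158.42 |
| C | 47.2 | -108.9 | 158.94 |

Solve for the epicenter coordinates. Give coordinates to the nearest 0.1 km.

(-79.4, -12.8)

Circle about each station: (x + 45.0)² + (y − 127.2)² = 144.16²; (x + 93.4)² + (y + 170.6)² = 158.42²; (x − 47.2)² + (y + 108.9)² = 158.94².
Subtracting the A equation from the B and C equations removes the quadratic terms:
-96.8 x − 595.6 y = 15308.29
184.4 x − 472.2 y = -8597.61
Solving the 2×2 system: x ≈ -79.4, y ≈ -12.8 km.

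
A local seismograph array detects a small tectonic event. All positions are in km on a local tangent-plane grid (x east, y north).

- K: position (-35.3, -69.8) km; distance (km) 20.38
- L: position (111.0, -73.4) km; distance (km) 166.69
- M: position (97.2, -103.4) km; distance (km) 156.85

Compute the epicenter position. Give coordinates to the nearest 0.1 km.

(-55.6, -68.0)

Circle about each station: (x + 35.3)² + (y + 69.8)² = 20.38²; (x − 111.0)² + (y + 73.4)² = 166.69²; (x − 97.2)² + (y + 103.4)² = 156.85².
Subtracting pairs of circle equations eliminates x²+y² and gives linear equations (the radical axes):
292.6 x − 7.2 y = -15779.78
265.0 x − 67.2 y = -10165.31
Solving the 2×2 system: x ≈ -55.6, y ≈ -68.0 km.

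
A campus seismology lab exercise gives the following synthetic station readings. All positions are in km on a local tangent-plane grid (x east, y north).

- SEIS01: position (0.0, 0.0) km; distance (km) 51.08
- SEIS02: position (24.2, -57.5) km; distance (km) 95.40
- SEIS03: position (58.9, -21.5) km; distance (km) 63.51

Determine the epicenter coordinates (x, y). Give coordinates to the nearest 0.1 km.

Circle about each station: x² + y² = 51.08²; (x − 24.2)² + (y + 57.5)² = 95.40²; (x − 58.9)² + (y + 21.5)² = 63.51².
Subtracting the SEIS01 equation from the SEIS02 and SEIS03 equations removes the quadratic terms:
48.4 x − 115.0 y = -2600.10
117.8 x − 43.0 y = 2507.11
Solving the 2×2 system: x ≈ 34.9, y ≈ 37.3 km.

(34.9, 37.3)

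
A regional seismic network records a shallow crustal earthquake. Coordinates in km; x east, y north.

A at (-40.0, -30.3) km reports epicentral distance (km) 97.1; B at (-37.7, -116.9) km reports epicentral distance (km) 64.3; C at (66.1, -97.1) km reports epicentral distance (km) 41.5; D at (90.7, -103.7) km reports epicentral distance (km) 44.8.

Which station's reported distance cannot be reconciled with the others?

D

Solve using three stations at a time. Using A, B, C (subtract circle equations pairwise → linear system) gives (x, y) ≈ (25.0, -102.5).
Distances from that point to each station vs reported:
  A: calculated 97.1 vs reported 97.1 → residual 0.0 km
  B: calculated 64.3 vs reported 64.3 → residual 0.0 km
  C: calculated 41.5 vs reported 41.5 → residual 0.0 km
  D: calculated 65.8 vs reported 44.8 → residual 21.0 km
A, B, C are mutually consistent (residuals ≈ 0); D is off by 21.0 km.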